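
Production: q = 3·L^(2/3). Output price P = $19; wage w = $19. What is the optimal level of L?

MP_L = (2/3)·3·L^(-1/3) = 2·L^(-1/3).
Profit maximization for a price taker requires P·MP_L = w: 19·2·L^(-1/3) = 19.
So L^(-1/3) = 0.5, which gives L = 8.

L* = 8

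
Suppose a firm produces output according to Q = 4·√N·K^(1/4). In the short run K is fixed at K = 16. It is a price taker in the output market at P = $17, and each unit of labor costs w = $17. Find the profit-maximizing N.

N* = 16

With K = 16, MP_N = (1/2)·4·N^(-1/2)·16^(1/4) = 4·N^(-1/2).
Profit maximization for a price taker requires P·MP_N = w: 17·4·N^(-1/2) = 17.
So N^(-1/2) = 0.25, which gives N = 16.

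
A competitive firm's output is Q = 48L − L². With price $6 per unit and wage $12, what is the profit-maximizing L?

The marginal product of L is MP_L = 48 − 2L.
A price-taking firm hires until the value of the marginal product equals the wage: P·MP_L = w, so 6·(48 − 2L) = 12.
Then 48 − 2L = 2, giving L = 23.

L* = 23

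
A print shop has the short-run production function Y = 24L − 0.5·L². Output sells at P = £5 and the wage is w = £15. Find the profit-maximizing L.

The marginal product of L is MP_L = 24 − L.
A price-taking firm hires until the value of the marginal product equals the wage: P·MP_L = w, so 5·(24 − L) = 15.
Then 24 − L = 3, giving L = 21.

L* = 21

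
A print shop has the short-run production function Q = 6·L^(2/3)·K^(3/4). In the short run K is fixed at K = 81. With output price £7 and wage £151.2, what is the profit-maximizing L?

L* = 125

With K = 81, MP_L = (2/3)·6·L^(-1/3)·81^(3/4) = 108·L^(-1/3).
Profit maximization for a price taker requires P·MP_L = w: 7·108·L^(-1/3) = 151.2.
So L^(-1/3) = 0.2, which gives L = 125.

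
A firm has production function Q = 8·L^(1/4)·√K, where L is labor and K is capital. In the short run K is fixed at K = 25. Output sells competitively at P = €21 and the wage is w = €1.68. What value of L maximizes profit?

L* = 625

With K = 25, MP_L = (1/4)·8·L^(-3/4)·25^(1/2) = 10·L^(-3/4).
Profit maximization for a price taker requires P·MP_L = w: 21·10·L^(-3/4) = 1.68.
So L^(-3/4) = 0.008, which gives L = 625.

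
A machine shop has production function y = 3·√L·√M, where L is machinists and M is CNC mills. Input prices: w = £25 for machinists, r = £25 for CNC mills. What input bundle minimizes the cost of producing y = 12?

L* = 4, M* = 4

Cost minimization requires the marginal rate of technical substitution to equal the input-price ratio: MP_L/MP_M = w/r.
Here MP_L/MP_M = (1/2)·(M/L)/(1/2) = (M/L). Setting this equal to 25/25 = 1 gives M = L.
Substituting into y = 12: 3·L^(1/2)·(L)^(1/2) = 12.
Solving, L = 4 and M = 4.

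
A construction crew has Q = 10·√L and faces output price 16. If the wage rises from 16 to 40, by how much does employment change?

ΔL = -21

From P·MP_L = w with MP_L = 5·L^(-1/2), the labor demand is L(w) = (80/w)^(2).
At w = 16: L = 25. At w = 40: L = 4.
ΔL = 4 − 25 = -21.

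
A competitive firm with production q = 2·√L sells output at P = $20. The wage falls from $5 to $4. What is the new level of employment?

From P·MP_L = w with MP_L = L^(-1/2), the labor demand is L(w) = (20/w)^(2).
At w = 5: L = 16. At w = 4: L = 25.

L* = 25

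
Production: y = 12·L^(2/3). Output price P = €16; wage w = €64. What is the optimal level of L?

MP_L = (2/3)·12·L^(-1/3) = 8·L^(-1/3).
Profit maximization for a price taker requires P·MP_L = w: 16·8·L^(-1/3) = 64.
So L^(-1/3) = 0.5, which gives L = 8.

L* = 8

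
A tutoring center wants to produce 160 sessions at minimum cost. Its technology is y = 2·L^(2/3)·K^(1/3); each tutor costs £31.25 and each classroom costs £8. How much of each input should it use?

Cost minimization requires the marginal rate of technical substitution to equal the input-price ratio: MP_L/MP_K = w/r.
Here MP_L/MP_K = (2/3)·(K/L)/(1/3) = 2·(K/L). Setting this equal to 31.25/8 = 3.90625 gives K = 1.953125L.
Substituting into y = 160: 2·L^(2/3)·(1.953125L)^(1/3) = 160.
Solving, L = 64 and K = 125.

L* = 64, K* = 125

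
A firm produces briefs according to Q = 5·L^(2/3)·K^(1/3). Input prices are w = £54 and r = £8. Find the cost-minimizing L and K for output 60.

Cost minimization requires the marginal rate of technical substitution to equal the input-price ratio: MP_L/MP_K = w/r.
Here MP_L/MP_K = (2/3)·(K/L)/(1/3) = 2·(K/L). Setting this equal to 54/8 = 6.75 gives K = 3.375L.
Substituting into Q = 60: 5·L^(2/3)·(3.375L)^(1/3) = 60.
Solving, L = 8 and K = 27.

L* = 8, K* = 27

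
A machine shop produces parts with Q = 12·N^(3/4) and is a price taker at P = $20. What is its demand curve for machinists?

N(w) = (180/w)^(4)

MP_N = (3/4)·12·N^(-1/4) = 9·N^(-1/4).
Setting P·MP_N = w: 180·N^(-1/4) = w.
Solving for N: N^(-1/4) = w/180, so N = (180/w)^(4).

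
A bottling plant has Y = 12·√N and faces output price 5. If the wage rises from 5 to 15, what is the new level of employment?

From P·MP_N = w with MP_N = 6·N^(-1/2), the labor demand is N(w) = (30/w)^(2).
At w = 5: N = 36. At w = 15: N = 4.

N* = 4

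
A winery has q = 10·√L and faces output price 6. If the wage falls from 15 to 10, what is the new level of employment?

From P·MP_L = w with MP_L = 5·L^(-1/2), the labor demand is L(w) = (30/w)^(2).
At w = 15: L = 4. At w = 10: L = 9.

L* = 9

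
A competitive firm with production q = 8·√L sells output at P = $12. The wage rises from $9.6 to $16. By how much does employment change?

From P·MP_L = w with MP_L = 4·L^(-1/2), the labor demand is L(w) = (48/w)^(2).
At w = 9.6: L = 25. At w = 16: L = 9.
ΔL = 9 − 25 = -16.

ΔL = -16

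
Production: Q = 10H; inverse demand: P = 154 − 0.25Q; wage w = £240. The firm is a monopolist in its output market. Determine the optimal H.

Marginal revenue from the inverse demand is MR = 154 − 0.5Q.
The marginal product is MP_H = 10.
A monopolist hires until marginal revenue product equals the wage: MR·MP_H = w.
(154 − 5H)·10 = 240, so H = 26.

H* = 26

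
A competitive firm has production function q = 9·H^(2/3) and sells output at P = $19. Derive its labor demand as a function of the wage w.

MP_H = (2/3)·9·H^(-1/3) = 6·H^(-1/3).
Setting P·MP_H = w: 114·H^(-1/3) = w.
Solving for H: H^(-1/3) = w/114, so H = (114/w)^(3).

H(w) = 1481544/w³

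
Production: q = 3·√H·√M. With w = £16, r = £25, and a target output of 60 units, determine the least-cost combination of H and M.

Cost minimization requires the marginal rate of technical substitution to equal the input-price ratio: MP_H/MP_M = w/r.
Here MP_H/MP_M = (1/2)·(M/H)/(1/2) = (M/H). Setting this equal to 16/25 = 0.64 gives M = 0.64H.
Substituting into q = 60: 3·H^(1/2)·(0.64H)^(1/2) = 60.
Solving, H = 25 and M = 16.

H* = 25, M* = 16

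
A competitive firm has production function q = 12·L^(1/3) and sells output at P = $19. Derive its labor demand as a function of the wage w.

L(w) = (76/w)^(3/2)

MP_L = (1/3)·12·L^(-2/3) = 4·L^(-2/3).
Setting P·MP_L = w: 76·L^(-2/3) = w.
Solving for L: L^(-2/3) = w/76, so L = (76/w)^(3/2).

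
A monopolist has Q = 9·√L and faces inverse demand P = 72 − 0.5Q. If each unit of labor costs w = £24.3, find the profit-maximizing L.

Marginal revenue from the inverse demand is MR = 72 − Q.
The marginal product is MP_L = 4.5·L^(-1/2).
A monopolist hires until marginal revenue product equals the wage: MR·MP_L = w.
At L, Q = 9·√L. Substituting and solving: (72 − 9·√L)·4.5·L^(-1/2) = 24.3 gives L = 25.

L* = 25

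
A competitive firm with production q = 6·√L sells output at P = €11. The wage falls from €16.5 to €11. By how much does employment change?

ΔL = 5

From P·MP_L = w with MP_L = 3·L^(-1/2), the labor demand is L(w) = (33/w)^(2).
At w = 16.5: L = 4. At w = 11: L = 9.
ΔL = 9 − 4 = 5.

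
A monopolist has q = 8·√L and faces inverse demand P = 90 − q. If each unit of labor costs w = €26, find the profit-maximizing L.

Marginal revenue from the inverse demand is MR = 90 − 2q.
The marginal product is MP_L = 4·L^(-1/2).
A monopolist hires until marginal revenue product equals the wage: MR·MP_L = w.
At L, q = 8·√L. Substituting and solving: (90 − 16·√L)·4·L^(-1/2) = 26 gives L = 16.

L* = 16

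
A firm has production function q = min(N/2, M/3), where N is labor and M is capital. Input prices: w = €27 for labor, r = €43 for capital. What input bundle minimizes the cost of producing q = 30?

N* = 60, M* = 90

With a fixed-proportions technology, the cost-minimizing bundle uses no slack in either input: N/2 = M/3 = q.
So N = 2·30 = 60 and M = 3·30 = 90.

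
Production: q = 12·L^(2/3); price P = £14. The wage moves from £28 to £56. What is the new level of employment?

L* = 8

From P·MP_L = w with MP_L = 8·L^(-1/3), the labor demand is L(w) = (112/w)^(3).
At w = 28: L = 64. At w = 56: L = 8.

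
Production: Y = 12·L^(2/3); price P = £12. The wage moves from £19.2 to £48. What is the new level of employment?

From P·MP_L = w with MP_L = 8·L^(-1/3), the labor demand is L(w) = (96/w)^(3).
At w = 19.2: L = 125. At w = 48: L = 8.

L* = 8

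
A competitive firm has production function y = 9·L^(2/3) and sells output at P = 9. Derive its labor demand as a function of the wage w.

L(w) = 157464/w³

MP_L = (2/3)·9·L^(-1/3) = 6·L^(-1/3).
Setting P·MP_L = w: 54·L^(-1/3) = w.
Solving for L: L^(-1/3) = w/54, so L = (54/w)^(3).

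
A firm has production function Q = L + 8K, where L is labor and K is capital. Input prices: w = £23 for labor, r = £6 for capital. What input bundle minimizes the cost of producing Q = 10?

The inputs are perfect substitutes, so the firm uses whichever has the lower cost per unit of output.
Cost per unit of output via L is 23; via K it is 0.75. K is cheaper.
Producing Q = 10 with K alone: L = 0, K = 1.25.

L* = 0, K* = 1.25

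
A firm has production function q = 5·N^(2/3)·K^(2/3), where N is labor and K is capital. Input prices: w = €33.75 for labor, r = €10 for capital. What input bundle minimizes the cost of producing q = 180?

N* = 8, K* = 27

Cost minimization requires the marginal rate of technical substitution to equal the input-price ratio: MP_N/MP_K = w/r.
Here MP_N/MP_K = (2/3)·(K/N)/(2/3) = (K/N). Setting this equal to 33.75/10 = 3.375 gives K = 3.375N.
Substituting into q = 180: 5·N^(2/3)·(3.375N)^(2/3) = 180.
Solving, N = 8 and K = 27.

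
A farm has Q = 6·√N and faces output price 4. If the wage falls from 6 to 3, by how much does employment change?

From P·MP_N = w with MP_N = 3·N^(-1/2), the labor demand is N(w) = (12/w)^(2).
At w = 6: N = 4. At w = 3: N = 16.
ΔN = 16 − 4 = 12.

ΔN = 12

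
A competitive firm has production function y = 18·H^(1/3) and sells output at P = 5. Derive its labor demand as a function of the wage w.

H(w) = (30/w)^(3/2)

MP_H = (1/3)·18·H^(-2/3) = 6·H^(-2/3).
Setting P·MP_H = w: 30·H^(-2/3) = w.
Solving for H: H^(-2/3) = w/30, so H = (30/w)^(3/2).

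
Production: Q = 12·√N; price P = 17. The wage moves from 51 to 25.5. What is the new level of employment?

From P·MP_N = w with MP_N = 6·N^(-1/2), the labor demand is N(w) = (102/w)^(2).
At w = 51: N = 4. At w = 25.5: N = 16.

N* = 16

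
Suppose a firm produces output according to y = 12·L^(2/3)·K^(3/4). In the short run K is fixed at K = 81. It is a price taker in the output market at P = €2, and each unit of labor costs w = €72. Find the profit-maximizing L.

With K = 81, MP_L = (2/3)·12·L^(-1/3)·81^(3/4) = 216·L^(-1/3).
Profit maximization for a price taker requires P·MP_L = w: 2·216·L^(-1/3) = 72.
So L^(-1/3) = 1/6, which gives L = 216.

L* = 216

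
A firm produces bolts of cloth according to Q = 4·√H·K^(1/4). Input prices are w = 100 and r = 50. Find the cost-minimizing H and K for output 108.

H* = 81, K* = 81

Cost minimization requires the marginal rate of technical substitution to equal the input-price ratio: MP_H/MP_K = w/r.
Here MP_H/MP_K = (1/2)·(K/H)/(1/4) = 2·(K/H). Setting this equal to 100/50 = 2 gives K = H.
Substituting into Q = 108: 4·H^(1/2)·(H)^(1/4) = 108.
Solving, H = 81 and K = 81.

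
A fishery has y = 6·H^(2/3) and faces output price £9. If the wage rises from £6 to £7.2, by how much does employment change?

From P·MP_H = w with MP_H = 4·H^(-1/3), the labor demand is H(w) = (36/w)^(3).
At w = 6: H = 216. At w = 7.2: H = 125.
ΔH = 125 − 216 = -91.

ΔH = -91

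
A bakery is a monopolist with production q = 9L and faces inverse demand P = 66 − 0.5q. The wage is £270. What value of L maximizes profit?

Marginal revenue from the inverse demand is MR = 66 − q.
The marginal product is MP_L = 9.
A monopolist hires until marginal revenue product equals the wage: MR·MP_L = w.
(66 − 9L)·9 = 270, so L = 4.

L* = 4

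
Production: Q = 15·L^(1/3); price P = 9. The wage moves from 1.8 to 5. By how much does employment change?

ΔL = -98

From P·MP_L = w with MP_L = 5·L^(-2/3), the labor demand is L(w) = (45/w)^(3/2).
At w = 1.8: L = 125. At w = 5: L = 27.
ΔL = 27 − 125 = -98.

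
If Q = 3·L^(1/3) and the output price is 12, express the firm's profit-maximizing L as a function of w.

L(w) = (12/w)^(3/2)

MP_L = (1/3)·3·L^(-2/3) = L^(-2/3).
Setting P·MP_L = w: 12·L^(-2/3) = w.
Solving for L: L^(-2/3) = w/12, so L = (12/w)^(3/2).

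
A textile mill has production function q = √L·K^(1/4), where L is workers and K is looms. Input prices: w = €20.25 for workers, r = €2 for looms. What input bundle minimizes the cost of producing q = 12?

L* = 16, K* = 81

Cost minimization requires the marginal rate of technical substitution to equal the input-price ratio: MP_L/MP_K = w/r.
Here MP_L/MP_K = (1/2)·(K/L)/(1/4) = 2·(K/L). Setting this equal to 20.25/2 = 10.125 gives K = 5.0625L.
Substituting into q = 12: L^(1/2)·(5.0625L)^(1/4) = 12.
Solving, L = 16 and K = 81.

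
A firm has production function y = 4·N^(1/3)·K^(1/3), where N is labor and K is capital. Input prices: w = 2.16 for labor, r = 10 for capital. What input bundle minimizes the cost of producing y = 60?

Cost minimization requires the marginal rate of technical substitution to equal the input-price ratio: MP_N/MP_K = w/r.
Here MP_N/MP_K = (1/3)·(K/N)/(1/3) = (K/N). Setting this equal to 2.16/10 = 0.216 gives K = 0.216N.
Substituting into y = 60: 4·N^(1/3)·(0.216N)^(1/3) = 60.
Solving, N = 125 and K = 27.

N* = 125, K* = 27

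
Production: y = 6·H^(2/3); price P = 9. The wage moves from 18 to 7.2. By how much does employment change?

ΔH = 117

From P·MP_H = w with MP_H = 4·H^(-1/3), the labor demand is H(w) = (36/w)^(3).
At w = 18: H = 8. At w = 7.2: H = 125.
ΔH = 125 − 8 = 117.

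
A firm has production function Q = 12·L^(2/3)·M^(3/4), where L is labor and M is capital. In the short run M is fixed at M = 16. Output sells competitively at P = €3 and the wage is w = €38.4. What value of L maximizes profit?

L* = 125

With M = 16, MP_L = (2/3)·12·L^(-1/3)·16^(3/4) = 64·L^(-1/3).
Profit maximization for a price taker requires P·MP_L = w: 3·64·L^(-1/3) = 38.4.
So L^(-1/3) = 0.2, which gives L = 125.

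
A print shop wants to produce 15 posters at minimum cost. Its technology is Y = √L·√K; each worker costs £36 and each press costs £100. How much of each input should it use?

Cost minimization requires the marginal rate of technical substitution to equal the input-price ratio: MP_L/MP_K = w/r.
Here MP_L/MP_K = (1/2)·(K/L)/(1/2) = (K/L). Setting this equal to 36/100 = 0.36 gives K = 0.36L.
Substituting into Y = 15: L^(1/2)·(0.36L)^(1/2) = 15.
Solving, L = 25 and K = 9.

L* = 25, K* = 9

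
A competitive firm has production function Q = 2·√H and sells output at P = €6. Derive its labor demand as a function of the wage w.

MP_H = (1/2)·2·H^(-1/2) = H^(-1/2).
Setting P·MP_H = w: 6·H^(-1/2) = w.
Solving for H: H^(-1/2) = w/6, so H = (6/w)^(2).

H(w) = 36/w²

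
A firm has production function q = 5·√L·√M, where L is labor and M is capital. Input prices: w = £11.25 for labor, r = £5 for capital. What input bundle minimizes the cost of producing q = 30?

Cost minimization requires the marginal rate of technical substitution to equal the input-price ratio: MP_L/MP_M = w/r.
Here MP_L/MP_M = (1/2)·(M/L)/(1/2) = (M/L). Setting this equal to 11.25/5 = 2.25 gives M = 2.25L.
Substituting into q = 30: 5·L^(1/2)·(2.25L)^(1/2) = 30.
Solving, L = 4 and M = 9.

L* = 4, M* = 9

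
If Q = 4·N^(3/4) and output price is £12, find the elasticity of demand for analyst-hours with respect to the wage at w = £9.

ε = -4

MP_N = (3/4)·4·N^(-1/4), so P·MP_N = w gives 36·N^(-1/4) = w.
Solving, N(w) = (36/w)^(4). This is a constant-elasticity form: N ∝ w^(−4), so ε = −4.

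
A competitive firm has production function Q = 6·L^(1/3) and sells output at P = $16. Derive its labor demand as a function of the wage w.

L(w) = (32/w)^(3/2)

MP_L = (1/3)·6·L^(-2/3) = 2·L^(-2/3).
Setting P·MP_L = w: 32·L^(-2/3) = w.
Solving for L: L^(-2/3) = w/32, so L = (32/w)^(3/2).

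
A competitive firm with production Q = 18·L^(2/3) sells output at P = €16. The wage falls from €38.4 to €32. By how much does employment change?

ΔL = 91

From P·MP_L = w with MP_L = 12·L^(-1/3), the labor demand is L(w) = (192/w)^(3).
At w = 38.4: L = 125. At w = 32: L = 216.
ΔL = 216 − 125 = 91.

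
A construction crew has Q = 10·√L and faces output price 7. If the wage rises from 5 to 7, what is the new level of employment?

L* = 25

From P·MP_L = w with MP_L = 5·L^(-1/2), the labor demand is L(w) = (35/w)^(2).
At w = 5: L = 49. At w = 7: L = 25.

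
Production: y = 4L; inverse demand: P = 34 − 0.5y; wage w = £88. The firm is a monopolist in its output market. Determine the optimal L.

L* = 3

Marginal revenue from the inverse demand is MR = 34 − y.
The marginal product is MP_L = 4.
A monopolist hires until marginal revenue product equals the wage: MR·MP_L = w.
(34 − 4L)·4 = 88, so L = 3.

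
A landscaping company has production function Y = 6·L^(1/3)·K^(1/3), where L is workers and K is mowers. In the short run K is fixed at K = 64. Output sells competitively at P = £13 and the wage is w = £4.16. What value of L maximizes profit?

L* = 125

With K = 64, MP_L = (1/3)·6·L^(-2/3)·64^(1/3) = 8·L^(-2/3).
Profit maximization for a price taker requires P·MP_L = w: 13·8·L^(-2/3) = 4.16.
So L^(-2/3) = 0.04, which gives L = 125.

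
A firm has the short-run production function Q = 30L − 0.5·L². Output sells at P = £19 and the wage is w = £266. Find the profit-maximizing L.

L* = 16

The marginal product of L is MP_L = 30 − L.
A price-taking firm hires until the value of the marginal product equals the wage: P·MP_L = w, so 19·(30 − L) = 266.
Then 30 − L = 14, giving L = 16.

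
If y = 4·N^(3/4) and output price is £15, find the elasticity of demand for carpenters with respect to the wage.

MP_N = (3/4)·4·N^(-1/4), so P·MP_N = w gives 45·N^(-1/4) = w.
Solving, N(w) = (45/w)^(4). This is a constant-elasticity form: N ∝ w^(−4), so ε = −4.

ε = -4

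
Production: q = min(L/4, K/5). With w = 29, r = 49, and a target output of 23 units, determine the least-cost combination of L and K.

With a fixed-proportions technology, the cost-minimizing bundle uses no slack in either input: L/4 = K/5 = q.
So L = 4·23 = 92 and K = 5·23 = 115.

L* = 92, K* = 115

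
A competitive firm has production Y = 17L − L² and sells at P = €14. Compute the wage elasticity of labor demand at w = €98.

From P·MP_L = w with MP_L = 17 − 2L, labor demand is L(w) = (17 − w/14)/2.
dL/dw = −1/(28) = -1/28.
At w = 98, L = 5, so ε = (dL/dw)·(w/L) = (-1/28)·(98/5) = -0.7.

ε = -0.7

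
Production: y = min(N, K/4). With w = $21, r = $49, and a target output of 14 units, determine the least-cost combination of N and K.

N* = 14, K* = 56

With a fixed-proportions technology, the cost-minimizing bundle uses no slack in either input: N = K/4 = y.
So N = 14 and K = 4·14 = 56.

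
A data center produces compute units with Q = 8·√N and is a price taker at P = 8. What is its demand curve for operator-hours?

MP_N = (1/2)·8·N^(-1/2) = 4·N^(-1/2).
Setting P·MP_N = w: 32·N^(-1/2) = w.
Solving for N: N^(-1/2) = w/32, so N = (32/w)^(2).

N(w) = 1024/w²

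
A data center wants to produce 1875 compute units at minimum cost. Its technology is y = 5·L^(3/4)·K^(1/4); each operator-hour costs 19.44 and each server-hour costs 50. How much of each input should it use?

L* = 625, K* = 81

Cost minimization requires the marginal rate of technical substitution to equal the input-price ratio: MP_L/MP_K = w/r.
Here MP_L/MP_K = (3/4)·(K/L)/(1/4) = 3·(K/L). Setting this equal to 19.44/50 = 0.3888 gives K = 0.1296L.
Substituting into y = 1875: 5·L^(3/4)·(0.1296L)^(1/4) = 1875.
Solving, L = 625 and K = 81.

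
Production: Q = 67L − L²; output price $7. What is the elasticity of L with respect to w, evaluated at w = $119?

From P·MP_L = w with MP_L = 67 − 2L, labor demand is L(w) = (67 − w/7)/2.
dL/dw = −1/(14) = -1/14.
At w = 119, L = 25, so ε = (dL/dw)·(w/L) = (-1/14)·(119/25) = -0.34.

ε = -0.34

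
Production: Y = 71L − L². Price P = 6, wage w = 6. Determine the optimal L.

The marginal product of L is MP_L = 71 − 2L.
A price-taking firm hires until the value of the marginal product equals the wage: P·MP_L = w, so 6·(71 − 2L) = 6.
Then 71 − 2L = 1, giving L = 35.

L* = 35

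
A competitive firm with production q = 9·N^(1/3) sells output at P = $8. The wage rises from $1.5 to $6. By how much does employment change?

From P·MP_N = w with MP_N = 3·N^(-2/3), the labor demand is N(w) = (24/w)^(3/2).
At w = 1.5: N = 64. At w = 6: N = 8.
ΔN = 8 − 64 = -56.

ΔN = -56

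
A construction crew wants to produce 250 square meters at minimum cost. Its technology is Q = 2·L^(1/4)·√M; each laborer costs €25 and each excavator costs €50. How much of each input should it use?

L* = 625, M* = 625

Cost minimization requires the marginal rate of technical substitution to equal the input-price ratio: MP_L/MP_M = w/r.
Here MP_L/MP_M = (1/4)·(M/L)/(1/2) = 0.5·(M/L). Setting this equal to 25/50 = 0.5 gives M = L.
Substituting into Q = 250: 2·L^(1/4)·(L)^(1/2) = 250.
Solving, L = 625 and M = 625.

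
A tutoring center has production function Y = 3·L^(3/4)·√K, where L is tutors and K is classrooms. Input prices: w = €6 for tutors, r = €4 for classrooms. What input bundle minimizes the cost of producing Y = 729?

Cost minimization requires the marginal rate of technical substitution to equal the input-price ratio: MP_L/MP_K = w/r.
Here MP_L/MP_K = (3/4)·(K/L)/(1/2) = 1.5·(K/L). Setting this equal to 6/4 = 1.5 gives K = L.
Substituting into Y = 729: 3·L^(3/4)·(L)^(1/2) = 729.
Solving, L = 81 and K = 81.

L* = 81, K* = 81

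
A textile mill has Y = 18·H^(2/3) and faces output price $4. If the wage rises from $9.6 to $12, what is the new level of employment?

From P·MP_H = w with MP_H = 12·H^(-1/3), the labor demand is H(w) = (48/w)^(3).
At w = 9.6: H = 125. At w = 12: H = 64.

H* = 64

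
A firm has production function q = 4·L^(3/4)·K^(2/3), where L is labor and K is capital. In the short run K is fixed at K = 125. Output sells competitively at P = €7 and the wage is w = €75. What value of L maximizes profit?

L* = 2401

With K = 125, MP_L = (3/4)·4·L^(-1/4)·125^(2/3) = 75·L^(-1/4).
Profit maximization for a price taker requires P·MP_L = w: 7·75·L^(-1/4) = 75.
So L^(-1/4) = 1/7, which gives L = 2401.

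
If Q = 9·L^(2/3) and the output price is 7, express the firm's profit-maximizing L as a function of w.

MP_L = (2/3)·9·L^(-1/3) = 6·L^(-1/3).
Setting P·MP_L = w: 42·L^(-1/3) = w.
Solving for L: L^(-1/3) = w/42, so L = (42/w)^(3).

L(w) = 74088/w³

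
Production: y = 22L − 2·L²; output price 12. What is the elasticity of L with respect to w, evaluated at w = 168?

ε = -1.75

From P·MP_L = w with MP_L = 22 − 4L, labor demand is L(w) = (22 − w/12)/4.
dL/dw = −1/(48) = -1/48.
At w = 168, L = 2, so ε = (dL/dw)·(w/L) = (-1/48)·(168/2) = -1.75.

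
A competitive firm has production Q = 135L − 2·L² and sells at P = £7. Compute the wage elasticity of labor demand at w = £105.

From P·MP_L = w with MP_L = 135 − 4L, labor demand is L(w) = (135 − w/7)/4.
dL/dw = −1/(28) = -1/28.
At w = 105, L = 30, so ε = (dL/dw)·(w/L) = (-1/28)·(105/30) = -0.125.

ε = -0.125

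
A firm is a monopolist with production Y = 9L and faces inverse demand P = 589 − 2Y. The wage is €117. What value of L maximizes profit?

Marginal revenue from the inverse demand is MR = 589 − 4Y.
The marginal product is MP_L = 9.
A monopolist hires until marginal revenue product equals the wage: MR·MP_L = w.
(589 − 36L)·9 = 117, so L = 16.

L* = 16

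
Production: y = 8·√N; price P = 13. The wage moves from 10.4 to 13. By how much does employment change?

ΔN = -9

From P·MP_N = w with MP_N = 4·N^(-1/2), the labor demand is N(w) = (52/w)^(2).
At w = 10.4: N = 25. At w = 13: N = 16.
ΔN = 16 − 25 = -9.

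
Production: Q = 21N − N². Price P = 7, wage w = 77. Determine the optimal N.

The marginal product of N is MP_N = 21 − 2N.
A price-taking firm hires until the value of the marginal product equals the wage: P·MP_N = w, so 7·(21 − 2N) = 77.
Then 21 − 2N = 11, giving N = 5.

N* = 5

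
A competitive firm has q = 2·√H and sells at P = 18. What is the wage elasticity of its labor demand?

ε = -2

MP_H = (1/2)·2·H^(-1/2), so P·MP_H = w gives 18·H^(-1/2) = w.
Solving, H(w) = (18/w)^(2). This is a constant-elasticity form: H ∝ w^(−2), so ε = −2.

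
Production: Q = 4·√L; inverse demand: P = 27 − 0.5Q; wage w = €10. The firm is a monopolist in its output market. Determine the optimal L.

L* = 9

Marginal revenue from the inverse demand is MR = 27 − Q.
The marginal product is MP_L = 2·L^(-1/2).
A monopolist hires until marginal revenue product equals the wage: MR·MP_L = w.
At L, Q = 4·√L. Substituting and solving: (27 − 4·√L)·2·L^(-1/2) = 10 gives L = 9.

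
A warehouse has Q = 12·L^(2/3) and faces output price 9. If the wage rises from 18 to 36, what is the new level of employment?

From P·MP_L = w with MP_L = 8·L^(-1/3), the labor demand is L(w) = (72/w)^(3).
At w = 18: L = 64. At w = 36: L = 8.

L* = 8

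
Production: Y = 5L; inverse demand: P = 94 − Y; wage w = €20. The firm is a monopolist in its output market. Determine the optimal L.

L* = 9

Marginal revenue from the inverse demand is MR = 94 − 2Y.
The marginal product is MP_L = 5.
A monopolist hires until marginal revenue product equals the wage: MR·MP_L = w.
(94 − 10L)·5 = 20, so L = 9.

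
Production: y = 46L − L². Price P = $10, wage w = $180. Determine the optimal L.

The marginal product of L is MP_L = 46 − 2L.
A price-taking firm hires until the value of the marginal product equals the wage: P·MP_L = w, so 10·(46 − 2L) = 180.
Then 46 − 2L = 18, giving L = 14.

L* = 14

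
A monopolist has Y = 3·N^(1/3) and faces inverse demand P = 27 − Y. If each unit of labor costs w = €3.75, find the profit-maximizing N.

N* = 8

Marginal revenue from the inverse demand is MR = 27 − 2Y.
The marginal product is MP_N = N^(-2/3).
A monopolist hires until marginal revenue product equals the wage: MR·MP_N = w.
At N, Y = 3·N^(1/3). Substituting and solving: (27 − 6·N^(1/3))·N^(-2/3) = 3.75 gives N = 8.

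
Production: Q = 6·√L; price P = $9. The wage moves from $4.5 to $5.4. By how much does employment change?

ΔL = -11

From P·MP_L = w with MP_L = 3·L^(-1/2), the labor demand is L(w) = (27/w)^(2).
At w = 4.5: L = 36. At w = 5.4: L = 25.
ΔL = 25 − 36 = -11.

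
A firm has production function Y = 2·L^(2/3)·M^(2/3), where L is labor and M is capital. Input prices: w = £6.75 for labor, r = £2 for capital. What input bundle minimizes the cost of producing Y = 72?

L* = 8, M* = 27

Cost minimization requires the marginal rate of technical substitution to equal the input-price ratio: MP_L/MP_M = w/r.
Here MP_L/MP_M = (2/3)·(M/L)/(2/3) = (M/L). Setting this equal to 6.75/2 = 3.375 gives M = 3.375L.
Substituting into Y = 72: 2·L^(2/3)·(3.375L)^(2/3) = 72.
Solving, L = 8 and M = 27.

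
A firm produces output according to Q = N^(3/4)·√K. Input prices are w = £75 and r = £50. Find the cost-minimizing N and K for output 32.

Cost minimization requires the marginal rate of technical substitution to equal the input-price ratio: MP_N/MP_K = w/r.
Here MP_N/MP_K = (3/4)·(K/N)/(1/2) = 1.5·(K/N). Setting this equal to 75/50 = 1.5 gives K = N.
Substituting into Q = 32: N^(3/4)·(N)^(1/2) = 32.
Solving, N = 16 and K = 16.

N* = 16, K* = 16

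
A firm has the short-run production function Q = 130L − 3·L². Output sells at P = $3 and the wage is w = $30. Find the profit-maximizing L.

L* = 20

The marginal product of L is MP_L = 130 − 6L.
A price-taking firm hires until the value of the marginal product equals the wage: P·MP_L = w, so 3·(130 − 6L) = 30.
Then 130 − 6L = 10, giving L = 20.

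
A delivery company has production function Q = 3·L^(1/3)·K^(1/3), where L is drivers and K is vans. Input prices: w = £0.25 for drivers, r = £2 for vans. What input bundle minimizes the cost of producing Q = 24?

L* = 64, K* = 8

Cost minimization requires the marginal rate of technical substitution to equal the input-price ratio: MP_L/MP_K = w/r.
Here MP_L/MP_K = (1/3)·(K/L)/(1/3) = (K/L). Setting this equal to 0.25/2 = 0.125 gives K = 0.125L.
Substituting into Q = 24: 3·L^(1/3)·(0.125L)^(1/3) = 24.
Solving, L = 64 and K = 8.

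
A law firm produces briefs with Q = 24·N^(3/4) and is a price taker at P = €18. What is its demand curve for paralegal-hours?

N(w) = (324/w)^(4)

MP_N = (3/4)·24·N^(-1/4) = 18·N^(-1/4).
Setting P·MP_N = w: 324·N^(-1/4) = w.
Solving for N: N^(-1/4) = w/324, so N = (324/w)^(4).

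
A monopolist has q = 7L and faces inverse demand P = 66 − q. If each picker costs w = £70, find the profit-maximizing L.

L* = 4

Marginal revenue from the inverse demand is MR = 66 − 2q.
The marginal product is MP_L = 7.
A monopolist hires until marginal revenue product equals the wage: MR·MP_L = w.
(66 − 14L)·7 = 70, so L = 4.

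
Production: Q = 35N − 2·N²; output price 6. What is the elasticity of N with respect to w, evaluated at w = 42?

From P·MP_N = w with MP_N = 35 − 4N, labor demand is N(w) = (35 − w/6)/4.
dN/dw = −1/(24) = -1/24.
At w = 42, N = 7, so ε = (dN/dw)·(w/N) = (-1/24)·(42/7) = -0.25.

ε = -0.25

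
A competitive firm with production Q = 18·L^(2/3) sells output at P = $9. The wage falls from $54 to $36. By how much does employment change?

ΔL = 19

From P·MP_L = w with MP_L = 12·L^(-1/3), the labor demand is L(w) = (108/w)^(3).
At w = 54: L = 8. At w = 36: L = 27.
ΔL = 27 − 8 = 19.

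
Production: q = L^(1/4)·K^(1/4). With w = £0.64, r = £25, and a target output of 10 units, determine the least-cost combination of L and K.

L* = 625, K* = 16

Cost minimization requires the marginal rate of technical substitution to equal the input-price ratio: MP_L/MP_K = w/r.
Here MP_L/MP_K = (1/4)·(K/L)/(1/4) = (K/L). Setting this equal to 0.64/25 = 0.0256 gives K = 0.0256L.
Substituting into q = 10: L^(1/4)·(0.0256L)^(1/4) = 10.
Solving, L = 625 and K = 16.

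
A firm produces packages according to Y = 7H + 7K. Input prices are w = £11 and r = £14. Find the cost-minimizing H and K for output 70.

H* = 10, K* = 0

The inputs are perfect substitutes, so the firm uses whichever has the lower cost per unit of output.
Cost per unit of output via H is w/7 = 11/7; via K it is r/7 = 2. H is cheaper.
Producing Y = 70 with H alone: H = 10, K = 0.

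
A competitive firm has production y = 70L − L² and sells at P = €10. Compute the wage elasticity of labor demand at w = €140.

From P·MP_L = w with MP_L = 70 − 2L, labor demand is L(w) = (70 − w/10)/2.
dL/dw = −1/(20) = -0.05.
At w = 140, L = 28, so ε = (dL/dw)·(w/L) = (-0.05)·(140/28) = -0.25.

ε = -0.25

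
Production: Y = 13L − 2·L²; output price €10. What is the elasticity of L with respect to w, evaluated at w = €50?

From P·MP_L = w with MP_L = 13 − 4L, labor demand is L(w) = (13 − w/10)/4.
dL/dw = −1/(40) = -0.025.
At w = 50, L = 2, so ε = (dL/dw)·(w/L) = (-0.025)·(50/2) = -0.625.

ε = -0.625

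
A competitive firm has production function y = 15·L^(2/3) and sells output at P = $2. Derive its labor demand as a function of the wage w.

L(w) = 8000/w³

MP_L = (2/3)·15·L^(-1/3) = 10·L^(-1/3).
Setting P·MP_L = w: 20·L^(-1/3) = w.
Solving for L: L^(-1/3) = w/20, so L = (20/w)^(3).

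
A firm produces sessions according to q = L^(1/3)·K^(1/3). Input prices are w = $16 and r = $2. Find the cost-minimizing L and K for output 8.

L* = 8, K* = 64

Cost minimization requires the marginal rate of technical substitution to equal the input-price ratio: MP_L/MP_K = w/r.
Here MP_L/MP_K = (1/3)·(K/L)/(1/3) = (K/L). Setting this equal to 16/2 = 8 gives K = 8L.
Substituting into q = 8: L^(1/3)·(8L)^(1/3) = 8.
Solving, L = 8 and K = 64.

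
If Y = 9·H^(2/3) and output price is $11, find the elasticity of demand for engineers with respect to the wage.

MP_H = (2/3)·9·H^(-1/3), so P·MP_H = w gives 66·H^(-1/3) = w.
Solving, H(w) = (66/w)^(3). This is a constant-elasticity form: H ∝ w^(−3), so ε = −3.

ε = -3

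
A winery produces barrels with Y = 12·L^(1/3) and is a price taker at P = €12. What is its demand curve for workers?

MP_L = (1/3)·12·L^(-2/3) = 4·L^(-2/3).
Setting P·MP_L = w: 48·L^(-2/3) = w.
Solving for L: L^(-2/3) = w/48, so L = (48/w)^(3/2).

L(w) = (48/w)^(3/2)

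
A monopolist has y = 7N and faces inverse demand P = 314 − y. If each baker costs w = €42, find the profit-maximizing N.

Marginal revenue from the inverse demand is MR = 314 − 2y.
The marginal product is MP_N = 7.
A monopolist hires until marginal revenue product equals the wage: MR·MP_N = w.
(314 − 14N)·7 = 42, so N = 22.

N* = 22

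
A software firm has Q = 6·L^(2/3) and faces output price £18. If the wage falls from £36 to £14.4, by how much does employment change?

From P·MP_L = w with MP_L = 4·L^(-1/3), the labor demand is L(w) = (72/w)^(3).
At w = 36: L = 8. At w = 14.4: L = 125.
ΔL = 125 − 8 = 117.

ΔL = 117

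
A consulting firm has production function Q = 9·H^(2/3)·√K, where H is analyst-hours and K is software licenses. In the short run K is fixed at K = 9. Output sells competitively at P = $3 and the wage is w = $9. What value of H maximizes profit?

H* = 216

With K = 9, MP_H = (2/3)·9·H^(-1/3)·9^(1/2) = 18·H^(-1/3).
Profit maximization for a price taker requires P·MP_H = w: 3·18·H^(-1/3) = 9.
So H^(-1/3) = 1/6, which gives H = 216.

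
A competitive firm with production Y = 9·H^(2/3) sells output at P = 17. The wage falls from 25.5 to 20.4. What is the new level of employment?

From P·MP_H = w with MP_H = 6·H^(-1/3), the labor demand is H(w) = (102/w)^(3).
At w = 25.5: H = 64. At w = 20.4: H = 125.

H* = 125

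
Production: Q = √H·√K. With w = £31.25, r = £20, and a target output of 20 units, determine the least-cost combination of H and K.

H* = 16, K* = 25

Cost minimization requires the marginal rate of technical substitution to equal the input-price ratio: MP_H/MP_K = w/r.
Here MP_H/MP_K = (1/2)·(K/H)/(1/2) = (K/H). Setting this equal to 31.25/20 = 1.5625 gives K = 1.5625H.
Substituting into Q = 20: H^(1/2)·(1.5625H)^(1/2) = 20.
Solving, H = 16 and K = 25.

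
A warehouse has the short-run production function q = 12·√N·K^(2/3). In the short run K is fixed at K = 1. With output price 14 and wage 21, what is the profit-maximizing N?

N* = 16

With K = 1, MP_N = (1/2)·12·N^(-1/2)·1^(2/3) = 6·N^(-1/2).
Profit maximization for a price taker requires P·MP_N = w: 14·6·N^(-1/2) = 21.
So N^(-1/2) = 0.25, which gives N = 16.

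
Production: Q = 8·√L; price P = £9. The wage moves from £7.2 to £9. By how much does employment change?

From P·MP_L = w with MP_L = 4·L^(-1/2), the labor demand is L(w) = (36/w)^(2).
At w = 7.2: L = 25. At w = 9: L = 16.
ΔL = 16 − 25 = -9.

ΔL = -9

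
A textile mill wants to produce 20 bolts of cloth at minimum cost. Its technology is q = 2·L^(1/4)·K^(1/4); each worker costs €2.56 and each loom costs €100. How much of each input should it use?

Cost minimization requires the marginal rate of technical substitution to equal the input-price ratio: MP_L/MP_K = w/r.
Here MP_L/MP_K = (1/4)·(K/L)/(1/4) = (K/L). Setting this equal to 2.56/100 = 0.0256 gives K = 0.0256L.
Substituting into q = 20: 2·L^(1/4)·(0.0256L)^(1/4) = 20.
Solving, L = 625 and K = 16.

L* = 625, K* = 16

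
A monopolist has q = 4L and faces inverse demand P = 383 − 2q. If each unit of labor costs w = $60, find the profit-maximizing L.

Marginal revenue from the inverse demand is MR = 383 − 4q.
The marginal product is MP_L = 4.
A monopolist hires until marginal revenue product equals the wage: MR·MP_L = w.
(383 − 16L)·4 = 60, so L = 23.

L* = 23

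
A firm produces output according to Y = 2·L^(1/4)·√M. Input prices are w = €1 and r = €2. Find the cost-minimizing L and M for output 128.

Cost minimization requires the marginal rate of technical substitution to equal the input-price ratio: MP_L/MP_M = w/r.
Here MP_L/MP_M = (1/4)·(M/L)/(1/2) = 0.5·(M/L). Setting this equal to 1/2 = 0.5 gives M = L.
Substituting into Y = 128: 2·L^(1/4)·(L)^(1/2) = 128.
Solving, L = 256 and M = 256.

L* = 256, M* = 256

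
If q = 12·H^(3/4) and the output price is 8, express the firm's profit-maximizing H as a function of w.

MP_H = (3/4)·12·H^(-1/4) = 9·H^(-1/4).
Setting P·MP_H = w: 72·H^(-1/4) = w.
Solving for H: H^(-1/4) = w/72, so H = (72/w)^(4).

H(w) = (72/w)^(4)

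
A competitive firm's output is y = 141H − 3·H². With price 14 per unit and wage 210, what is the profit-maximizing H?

H* = 21

The marginal product of H is MP_H = 141 − 6H.
A price-taking firm hires until the value of the marginal product equals the wage: P·MP_H = w, so 14·(141 − 6H) = 210.
Then 141 − 6H = 15, giving H = 21.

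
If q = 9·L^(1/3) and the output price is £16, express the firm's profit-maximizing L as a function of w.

L(w) = (48/w)^(3/2)

MP_L = (1/3)·9·L^(-2/3) = 3·L^(-2/3).
Setting P·MP_L = w: 48·L^(-2/3) = w.
Solving for L: L^(-2/3) = w/48, so L = (48/w)^(3/2).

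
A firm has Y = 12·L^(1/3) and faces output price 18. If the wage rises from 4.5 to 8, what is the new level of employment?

L* = 27

From P·MP_L = w with MP_L = 4·L^(-2/3), the labor demand is L(w) = (72/w)^(3/2).
At w = 4.5: L = 64. At w = 8: L = 27.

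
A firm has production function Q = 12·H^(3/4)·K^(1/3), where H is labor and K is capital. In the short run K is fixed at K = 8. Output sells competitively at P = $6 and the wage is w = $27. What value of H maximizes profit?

With K = 8, MP_H = (3/4)·12·H^(-1/4)·8^(1/3) = 18·H^(-1/4).
Profit maximization for a price taker requires P·MP_H = w: 6·18·H^(-1/4) = 27.
So H^(-1/4) = 0.25, which gives H = 256.

H* = 256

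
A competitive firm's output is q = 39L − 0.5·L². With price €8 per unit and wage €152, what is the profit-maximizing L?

The marginal product of L is MP_L = 39 − L.
A price-taking firm hires until the value of the marginal product equals the wage: P·MP_L = w, so 8·(39 − L) = 152.
Then 39 − L = 19, giving L = 20.

L* = 20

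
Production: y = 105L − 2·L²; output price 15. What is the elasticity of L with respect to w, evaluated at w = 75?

From P·MP_L = w with MP_L = 105 − 4L, labor demand is L(w) = (105 − w/15)/4.
dL/dw = −1/(60) = -1/60.
At w = 75, L = 25, so ε = (dL/dw)·(w/L) = (-1/60)·(75/25) = -0.05.

ε = -0.05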